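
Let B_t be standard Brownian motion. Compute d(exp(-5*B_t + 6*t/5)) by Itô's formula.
d(exp(-5*B_t + 6*t/5)) = (137*exp(-5*B_t + 6*t/5)/10) dt + (-5*exp(-5*B_t + 6*t/5)) dB_t

Itô's formula for f(t, x): d f(t, B_t) = (f_t + (1/2) f_xx) dt + f_x dB_t. Compute partials of f(t, x) = exp(6*t/5 - 5*x):
  f_t(t,x)  = 6*exp(6*t/5 - 5*x)/5
  f_x(t,x)  = -5*exp(6*t/5 - 5*x)
  f_xx(t,x) = 25*exp(6*t/5 - 5*x)
Assemble drift = f_t + (1/2) f_xx = 137*exp(6*t/5 - 5*x)/10 and diffusion = f_x = -5*exp(6*t/5 - 5*x). Substituting x = B_t:
  d(exp(-5*B_t + 6*t/5)) = (137*exp(-5*B_t + 6*t/5)/10) dt + (-5*exp(-5*B_t + 6*t/5)) dB_t.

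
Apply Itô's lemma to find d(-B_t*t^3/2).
d(-B_t*t^3/2) = (-3*B_t*t^2/2) dt + (-t^3/2) dB_t

Itô's formula for f(t, x): d f(t, B_t) = (f_t + (1/2) f_xx) dt + f_x dB_t. Compute partials of f(t, x) = -t^3*x/2:
  f_t(t,x)  = -3*t^2*x/2
  f_x(t,x)  = -t^3/2
  f_xx(t,x) = 0
Assemble drift = f_t + (1/2) f_xx = -3*t^2*x/2 and diffusion = f_x = -t^3/2. Substituting x = B_t:
  d(-B_t*t^3/2) = (-3*B_t*t^2/2) dt + (-t^3/2) dB_t.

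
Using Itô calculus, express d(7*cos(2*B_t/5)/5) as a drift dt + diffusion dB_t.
d(7*cos(2*B_t/5)/5) = (-14*cos(2*B_t/5)/125) dt + (-14*sin(2*B_t/5)/25) dB_t

Itô's formula for f(B_t) gives d f(B_t) = f'(B_t) dB_t + (1/2) f''(B_t) dt. Compute derivatives of f(x) = 7*cos(2*x/5)/5:
  f'(x)  = -14*sin(2*x/5)/25
  f''(x) = -28*cos(2*x/5)/125
Substitute x = B_t and multiply the f'' term by 1/2:
  drift     = (1/2) * (-28*cos(2*x/5)/125) evaluated at B_t = -14*cos(2*B_t/5)/125
  diffusion = (-14*sin(2*x/5)/25) evaluated at B_t = -14*sin(2*B_t/5)/25
Therefore d(7*cos(2*B_t/5)/5) = (-14*cos(2*B_t/5)/125) dt + (-14*sin(2*B_t/5)/25) dB_t.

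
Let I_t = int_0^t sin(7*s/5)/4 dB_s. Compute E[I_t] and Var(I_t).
E[I_t] = 0; Var(I_t) = t/32 - 5*sin(14*t/5)/448

The Itô integral of a deterministic integrand f(s) has mean 0 because each increment f(s) * (B_{s+ds} - B_s) has mean 0. By the Itô isometry:
  Var( int_0^t f(s) dB_s ) = E[ (int_0^t f(s) dB_s)^2 ] = int_0^t f(s)^2 ds.
Here f(s) = sin(7*s/5)/4, so f(s)^2 = sin(7*s/5)^2/16. Integrate:
  int_0^t (sin(7*s/5)^2/16) ds = t/32 - 5*sin(14*t/5)/448.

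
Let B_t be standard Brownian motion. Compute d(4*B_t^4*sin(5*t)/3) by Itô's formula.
d(4*B_t^4*sin(5*t)/3) = (B_t^2*(20*B_t^2*cos(5*t)/3 + 8*sin(5*t))) dt + (16*B_t^3*sin(5*t)/3) dB_t

Itô's formula for f(t, x): d f(t, B_t) = (f_t + (1/2) f_xx) dt + f_x dB_t. Compute partials of f(t, x) = 4*x^4*sin(5*t)/3:
  f_t(t,x)  = 20*x^4*cos(5*t)/3
  f_x(t,x)  = 16*x^3*sin(5*t)/3
  f_xx(t,x) = 16*x^2*sin(5*t)
Assemble drift = f_t + (1/2) f_xx = x^2*(20*x^2*cos(5*t)/3 + 8*sin(5*t)) and diffusion = f_x = 16*x^3*sin(5*t)/3. Substituting x = B_t:
  d(4*B_t^4*sin(5*t)/3) = (B_t^2*(20*B_t^2*cos(5*t)/3 + 8*sin(5*t))) dt + (16*B_t^3*sin(5*t)/3) dB_t.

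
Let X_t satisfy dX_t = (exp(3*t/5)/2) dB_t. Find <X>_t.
<X>_t = 5*exp(6*t/5)/24 - 5/24

For an Itô process dX_t = a(t) dt + b(t) dB_t, the quadratic variation is <X>_t = int_0^t b(s)^2 ds (the drift term does not contribute). Here b(s) = exp(3*s/5)/2, so
  b(s)^2 = exp(6*s/5)/4.
Integrating from 0 to t:
  <X>_t = int_0^t (exp(6*s/5)/4) ds = 5*exp(6*t/5)/24 - 5/24.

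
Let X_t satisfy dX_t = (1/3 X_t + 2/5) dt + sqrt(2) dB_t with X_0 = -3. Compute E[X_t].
E[X_t] = -9*exp(t/3)/5 - 6/5

Taking expectations and using E[dB_t] = 0, the mean m(t) = E[X_t] satisfies the ODE m'(t) = a m(t) + b with m(0) = x_0. With a = 1/3, b = 2/5, x_0 = -3, the solution is
  m(t) = x_0 * exp(a t) + (b/a) * (exp(a t) - 1)
       = (-3) * exp((1/3) t) + ((2/5)/(1/3)) * (exp((1/3) t) - 1)
       = -9*exp(t/3)/5 - 6/5.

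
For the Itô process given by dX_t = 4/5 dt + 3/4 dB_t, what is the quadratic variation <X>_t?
<X>_t = 9*t/16

For an Itô process dX_t = a(t) dt + b(t) dB_t, the quadratic variation is <X>_t = int_0^t b(s)^2 ds (the drift term does not contribute). Here b(s) = 3/4, so
  b(s)^2 = 9/16.
Integrating from 0 to t:
  <X>_t = int_0^t (9/16) ds = 9*t/16.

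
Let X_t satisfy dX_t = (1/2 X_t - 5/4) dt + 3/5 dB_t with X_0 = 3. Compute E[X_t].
E[X_t] = exp(t/2)/2 + 5/2

Taking expectations and using E[dB_t] = 0, the mean m(t) = E[X_t] satisfies the ODE m'(t) = a m(t) + b with m(0) = x_0. With a = 1/2, b = -5/4, x_0 = 3, the solution is
  m(t) = x_0 * exp(a t) + (b/a) * (exp(a t) - 1)
       = 3 * exp((1/2) t) + ((-5/4)/(1/2)) * (exp((1/2) t) - 1)
       = exp(t/2)/2 + 5/2.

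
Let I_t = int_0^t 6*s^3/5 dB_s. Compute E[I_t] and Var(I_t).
E[I_t] = 0; Var(I_t) = 36*t^7/175

The Itô integral of a deterministic integrand f(s) has mean 0 because each increment f(s) * (B_{s+ds} - B_s) has mean 0. By the Itô isometry:
  Var( int_0^t f(s) dB_s ) = E[ (int_0^t f(s) dB_s)^2 ] = int_0^t f(s)^2 ds.
Here f(s) = 6*s^3/5, so f(s)^2 = 36*s^6/25. Integrate:
  int_0^t (36*s^6/25) ds = 36*t^7/175.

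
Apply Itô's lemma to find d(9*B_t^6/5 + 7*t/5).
d(9*B_t^6/5 + 7*t/5) = (27*B_t^4 + 7/5) dt + (54*B_t^5/5) dB_t

Itô's formula for f(t, x): d f(t, B_t) = (f_t + (1/2) f_xx) dt + f_x dB_t. Compute partials of f(t, x) = 7*t/5 + 9*x^6/5:
  f_t(t,x)  = 7/5
  f_x(t,x)  = 54*x^5/5
  f_xx(t,x) = 54*x^4
Assemble drift = f_t + (1/2) f_xx = 27*x^4 + 7/5 and diffusion = f_x = 54*x^5/5. Substituting x = B_t:
  d(9*B_t^6/5 + 7*t/5) = (27*B_t^4 + 7/5) dt + (54*B_t^5/5) dB_t.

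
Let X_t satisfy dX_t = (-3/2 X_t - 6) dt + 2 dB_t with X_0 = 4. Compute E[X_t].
E[X_t] = -4 + 8*exp(-3*t/2)

Taking expectations and using E[dB_t] = 0, the mean m(t) = E[X_t] satisfies the ODE m'(t) = a m(t) + b with m(0) = x_0. With a = -3/2, b = -6, x_0 = 4, the solution is
  m(t) = x_0 * exp(a t) + (b/a) * (exp(a t) - 1)
       = 4 * exp((-3/2) t) + ((-6)/(-3/2)) * (exp((-3/2) t) - 1)
       = -4 + 8*exp(-3*t/2).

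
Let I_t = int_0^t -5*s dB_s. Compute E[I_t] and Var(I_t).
E[I_t] = 0; Var(I_t) = 25*t^3/3

The Itô integral of a deterministic integrand f(s) has mean 0 because each increment f(s) * (B_{s+ds} - B_s) has mean 0. By the Itô isometry:
  Var( int_0^t f(s) dB_s ) = E[ (int_0^t f(s) dB_s)^2 ] = int_0^t f(s)^2 ds.
Here f(s) = -5*s, so f(s)^2 = 25*s^2. Integrate:
  int_0^t (25*s^2) ds = 25*t^3/3.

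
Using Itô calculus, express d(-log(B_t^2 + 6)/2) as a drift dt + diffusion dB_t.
d(-log(B_t^2 + 6)/2) = ((B_t^2 - 6)/(2*(B_t^2 + 6)^2)) dt + (-B_t/(B_t^2 + 6)) dB_t

Itô's formula for f(B_t) gives d f(B_t) = f'(B_t) dB_t + (1/2) f''(B_t) dt. Compute derivatives of f(x) = -log(x^2 + 6)/2:
  f'(x)  = -x/(x^2 + 6)
  f''(x) = (x^2 - 6)/(x^2 + 6)^2
Substitute x = B_t and multiply the f'' term by 1/2:
  drift     = (1/2) * ((x^2 - 6)/(x^2 + 6)^2) evaluated at B_t = (B_t^2 - 6)/(2*(B_t^2 + 6)^2)
  diffusion = (-x/(x^2 + 6)) evaluated at B_t = -B_t/(B_t^2 + 6)
Therefore d(-log(B_t^2 + 6)/2) = ((B_t^2 - 6)/(2*(B_t^2 + 6)^2)) dt + (-B_t/(B_t^2 + 6)) dB_t.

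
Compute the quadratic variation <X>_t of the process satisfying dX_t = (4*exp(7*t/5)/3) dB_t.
<X>_t = 40*exp(14*t/5)/63 - 40/63

For an Itô process dX_t = a(t) dt + b(t) dB_t, the quadratic variation is <X>_t = int_0^t b(s)^2 ds (the drift term does not contribute). Here b(s) = 4*exp(7*s/5)/3, so
  b(s)^2 = 16*exp(14*s/5)/9.
Integrating from 0 to t:
  <X>_t = int_0^t (16*exp(14*s/5)/9) ds = 40*exp(14*t/5)/63 - 40/63.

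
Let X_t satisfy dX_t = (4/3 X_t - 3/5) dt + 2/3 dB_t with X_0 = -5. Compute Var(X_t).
Var(X_t) = exp(8*t/3)/6 - 1/6

The variance V(t) = Var(X_t) satisfies V'(t) = 2 a V(t) + c^2 with V(0) = 0 (drift coefficient is linear in X, diffusion is constant). With a = 4/3, c = 2/3, the solution is
  V(t) = (c^2 / (2 a)) * (exp(2 a t) - 1)
       = ((2/3)^2 / (2*(4/3))) * (exp((8/3) t) - 1)
       = exp(8*t/3)/6 - 1/6.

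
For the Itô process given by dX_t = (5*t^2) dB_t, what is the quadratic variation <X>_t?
<X>_t = 5*t^5

For an Itô process dX_t = a(t) dt + b(t) dB_t, the quadratic variation is <X>_t = int_0^t b(s)^2 ds (the drift term does not contribute). Here b(s) = 5*s^2, so
  b(s)^2 = 25*s^4.
Integrating from 0 to t:
  <X>_t = int_0^t (25*s^4) ds = 5*t^5.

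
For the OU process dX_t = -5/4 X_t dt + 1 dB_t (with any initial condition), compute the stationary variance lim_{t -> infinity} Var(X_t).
lim Var(X_t) = 2/5

The OU SDE dX = -theta X dt + sigma dB admits the integrating factor exp(theta t): d(exp(theta t) X_t) = sigma exp(theta t) dB_t. Integrating from 0 to t gives X_t = x_0 * exp(-theta t) + sigma * int_0^t exp(-theta (t-s)) dB_s for any initial x_0. The Itô integral has variance (by the Itô isometry) sigma^2 * int_0^t exp(-2 theta (t - s)) ds = sigma^2 * (1 - exp(-2 theta t)) / (2 theta), independent of x_0.
With theta = 5/4, sigma = 1:
  Var(X_t) = (1)^2 * (1 - exp(-2*5/4 t)) / (2 * 5/4) = 2/5 - 2*exp(-5*t/2)/5.
As t -> infinity, exp(-2*5/4 t) -> 0, so the stationary variance is sigma^2 / (2 theta) = 2/5.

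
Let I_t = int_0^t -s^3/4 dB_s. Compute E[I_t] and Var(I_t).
E[I_t] = 0; Var(I_t) = t^7/112

The Itô integral of a deterministic integrand f(s) has mean 0 because each increment f(s) * (B_{s+ds} - B_s) has mean 0. By the Itô isometry:
  Var( int_0^t f(s) dB_s ) = E[ (int_0^t f(s) dB_s)^2 ] = int_0^t f(s)^2 ds.
Here f(s) = -s^3/4, so f(s)^2 = s^6/16. Integrate:
  int_0^t (s^6/16) ds = t^7/112.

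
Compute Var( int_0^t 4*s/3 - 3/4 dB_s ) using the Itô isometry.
Var = t*(256*t^2 - 432*t + 243)/432

The Itô integral of a deterministic integrand f(s) has mean 0 because each increment f(s) * (B_{s+ds} - B_s) has mean 0. By the Itô isometry:
  Var( int_0^t f(s) dB_s ) = E[ (int_0^t f(s) dB_s)^2 ] = int_0^t f(s)^2 ds.
Here f(s) = 4*s/3 - 3/4, so f(s)^2 = (16*s - 9)^2/144. Integrate:
  int_0^t ((16*s - 9)^2/144) ds = t*(256*t^2 - 432*t + 243)/432.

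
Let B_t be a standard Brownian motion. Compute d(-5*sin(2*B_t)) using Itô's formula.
d(-5*sin(2*B_t)) = (10*sin(2*B_t)) dt + (-10*cos(2*B_t)) dB_t

Itô's formula for f(B_t) gives d f(B_t) = f'(B_t) dB_t + (1/2) f''(B_t) dt. Compute derivatives of f(x) = -5*sin(2*x):
  f'(x)  = -10*cos(2*x)
  f''(x) = 20*sin(2*x)
Substitute x = B_t and multiply the f'' term by 1/2:
  drift     = (1/2) * (20*sin(2*x)) evaluated at B_t = 10*sin(2*B_t)
  diffusion = (-10*cos(2*x)) evaluated at B_t = -10*cos(2*B_t)
Therefore d(-5*sin(2*B_t)) = (10*sin(2*B_t)) dt + (-10*cos(2*B_t)) dB_t.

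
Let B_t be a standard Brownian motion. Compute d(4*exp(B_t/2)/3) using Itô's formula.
d(4*exp(B_t/2)/3) = (exp(B_t/2)/6) dt + (2*exp(B_t/2)/3) dB_t

Itô's formula for f(B_t) gives d f(B_t) = f'(B_t) dB_t + (1/2) f''(B_t) dt. Compute derivatives of f(x) = 4*exp(x/2)/3:
  f'(x)  = 2*exp(x/2)/3
  f''(x) = exp(x/2)/3
Substitute x = B_t and multiply the f'' term by 1/2:
  drift     = (1/2) * (exp(x/2)/3) evaluated at B_t = exp(B_t/2)/6
  diffusion = (2*exp(x/2)/3) evaluated at B_t = 2*exp(B_t/2)/3
Therefore d(4*exp(B_t/2)/3) = (exp(B_t/2)/6) dt + (2*exp(B_t/2)/3) dB_t.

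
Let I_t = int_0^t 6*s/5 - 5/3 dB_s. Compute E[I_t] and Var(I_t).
E[I_t] = 0; Var(I_t) = t*(108*t^2 - 450*t + 625)/225

The Itô integral of a deterministic integrand f(s) has mean 0 because each increment f(s) * (B_{s+ds} - B_s) has mean 0. By the Itô isometry:
  Var( int_0^t f(s) dB_s ) = E[ (int_0^t f(s) dB_s)^2 ] = int_0^t f(s)^2 ds.
Here f(s) = 6*s/5 - 5/3, so f(s)^2 = (18*s - 25)^2/225. Integrate:
  int_0^t ((18*s - 25)^2/225) ds = t*(108*t^2 - 450*t + 625)/225.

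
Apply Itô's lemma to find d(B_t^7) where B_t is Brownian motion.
d(B_t^7) = (21*B_t^5) dt + (7*B_t^6) dB_t

Itô's formula for f(B_t) gives d f(B_t) = f'(B_t) dB_t + (1/2) f''(B_t) dt. Compute derivatives of f(x) = x^7:
  f'(x)  = 7*x^6
  f''(x) = 42*x^5
Substitute x = B_t and multiply the f'' term by 1/2:
  drift     = (1/2) * (42*x^5) evaluated at B_t = 21*B_t^5
  diffusion = (7*x^6) evaluated at B_t = 7*B_t^6
Therefore d(B_t^7) = (21*B_t^5) dt + (7*B_t^6) dB_t.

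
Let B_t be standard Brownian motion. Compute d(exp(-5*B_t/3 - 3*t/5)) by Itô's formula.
d(exp(-5*B_t/3 - 3*t/5)) = (71*exp(-5*B_t/3 - 3*t/5)/90) dt + (-5*exp(-5*B_t/3 - 3*t/5)/3) dB_t

Itô's formula for f(t, x): d f(t, B_t) = (f_t + (1/2) f_xx) dt + f_x dB_t. Compute partials of f(t, x) = exp(-3*t/5 - 5*x/3):
  f_t(t,x)  = -3*exp(-3*t/5 - 5*x/3)/5
  f_x(t,x)  = -5*exp(-3*t/5 - 5*x/3)/3
  f_xx(t,x) = 25*exp(-3*t/5 - 5*x/3)/9
Assemble drift = f_t + (1/2) f_xx = 71*exp(-3*t/5 - 5*x/3)/90 and diffusion = f_x = -5*exp(-3*t/5 - 5*x/3)/3. Substituting x = B_t:
  d(exp(-5*B_t/3 - 3*t/5)) = (71*exp(-5*B_t/3 - 3*t/5)/90) dt + (-5*exp(-5*B_t/3 - 3*t/5)/3) dB_t.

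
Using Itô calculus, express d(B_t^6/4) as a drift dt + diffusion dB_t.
d(B_t^6/4) = (15*B_t^4/4) dt + (3*B_t^5/2) dB_t

Itô's formula for f(B_t) gives d f(B_t) = f'(B_t) dB_t + (1/2) f''(B_t) dt. Compute derivatives of f(x) = x^6/4:
  f'(x)  = 3*x^5/2
  f''(x) = 15*x^4/2
Substitute x = B_t and multiply the f'' term by 1/2:
  drift     = (1/2) * (15*x^4/2) evaluated at B_t = 15*B_t^4/4
  diffusion = (3*x^5/2) evaluated at B_t = 3*B_t^5/2
Therefore d(B_t^6/4) = (15*B_t^4/4) dt + (3*B_t^5/2) dB_t.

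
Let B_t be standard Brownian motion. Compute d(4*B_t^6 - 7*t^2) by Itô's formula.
d(4*B_t^6 - 7*t^2) = (60*B_t^4 - 14*t) dt + (24*B_t^5) dB_t

Itô's formula for f(t, x): d f(t, B_t) = (f_t + (1/2) f_xx) dt + f_x dB_t. Compute partials of f(t, x) = -7*t^2 + 4*x^6:
  f_t(t,x)  = -14*t
  f_x(t,x)  = 24*x^5
  f_xx(t,x) = 120*x^4
Assemble drift = f_t + (1/2) f_xx = -14*t + 60*x^4 and diffusion = f_x = 24*x^5. Substituting x = B_t:
  d(4*B_t^6 - 7*t^2) = (60*B_t^4 - 14*t) dt + (24*B_t^5) dB_t.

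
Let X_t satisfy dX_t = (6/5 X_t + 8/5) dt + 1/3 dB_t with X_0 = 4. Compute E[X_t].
E[X_t] = 16*exp(6*t/5)/3 - 4/3

Taking expectations and using E[dB_t] = 0, the mean m(t) = E[X_t] satisfies the ODE m'(t) = a m(t) + b with m(0) = x_0. With a = 6/5, b = 8/5, x_0 = 4, the solution is
  m(t) = x_0 * exp(a t) + (b/a) * (exp(a t) - 1)
       = 4 * exp((6/5) t) + ((8/5)/(6/5)) * (exp((6/5) t) - 1)
       = 16*exp(6*t/5)/3 - 4/3.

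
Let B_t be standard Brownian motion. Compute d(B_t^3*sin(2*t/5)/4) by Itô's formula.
d(B_t^3*sin(2*t/5)/4) = (B_t*(2*B_t^2*cos(2*t/5) + 15*sin(2*t/5))/20) dt + (3*B_t^2*sin(2*t/5)/4) dB_t

Itô's formula for f(t, x): d f(t, B_t) = (f_t + (1/2) f_xx) dt + f_x dB_t. Compute partials of f(t, x) = x^3*sin(2*t/5)/4:
  f_t(t,x)  = x^3*cos(2*t/5)/10
  f_x(t,x)  = 3*x^2*sin(2*t/5)/4
  f_xx(t,x) = 3*x*sin(2*t/5)/2
Assemble drift = f_t + (1/2) f_xx = x*(2*x^2*cos(2*t/5) + 15*sin(2*t/5))/20 and diffusion = f_x = 3*x^2*sin(2*t/5)/4. Substituting x = B_t:
  d(B_t^3*sin(2*t/5)/4) = (B_t*(2*B_t^2*cos(2*t/5) + 15*sin(2*t/5))/20) dt + (3*B_t^2*sin(2*t/5)/4) dB_t.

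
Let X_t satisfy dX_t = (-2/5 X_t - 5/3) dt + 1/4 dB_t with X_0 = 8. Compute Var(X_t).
Var(X_t) = 5/64 - 5*exp(-4*t/5)/64

The variance V(t) = Var(X_t) satisfies V'(t) = 2 a V(t) + c^2 with V(0) = 0 (drift coefficient is linear in X, diffusion is constant). With a = -2/5, c = 1/4, the solution is
  V(t) = (c^2 / (2 a)) * (exp(2 a t) - 1)
       = ((1/4)^2 / (2*(-2/5))) * (exp((-4/5) t) - 1)
       = 5/64 - 5*exp(-4*t/5)/64.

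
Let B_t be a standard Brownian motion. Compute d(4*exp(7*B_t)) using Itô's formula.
d(4*exp(7*B_t)) = (98*exp(7*B_t)) dt + (28*exp(7*B_t)) dB_t

Itô's formula for f(B_t) gives d f(B_t) = f'(B_t) dB_t + (1/2) f''(B_t) dt. Compute derivatives of f(x) = 4*exp(7*x):
  f'(x)  = 28*exp(7*x)
  f''(x) = 196*exp(7*x)
Substitute x = B_t and multiply the f'' term by 1/2:
  drift     = (1/2) * (196*exp(7*x)) evaluated at B_t = 98*exp(7*B_t)
  diffusion = (28*exp(7*x)) evaluated at B_t = 28*exp(7*B_t)
Therefore d(4*exp(7*B_t)) = (98*exp(7*B_t)) dt + (28*exp(7*B_t)) dB_t.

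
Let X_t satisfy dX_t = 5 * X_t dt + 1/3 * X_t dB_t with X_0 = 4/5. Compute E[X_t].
E[X_t] = 4*exp(5*t)/5

For GBM dX = mu X dt + sigma X dB with X_0 = x_0, apply Itô to Y = log X: dY = (mu - sigma^2/2) dt + sigma dB, so Y_t = log(x_0) + (mu - sigma^2/2) t + sigma B_t and hence X_t = x_0 * exp((mu - sigma^2/2) t + sigma B_t).
With mu = 5, sigma = 1/3, x_0 = 4/5, this gives:
  X_t = 4/5 * exp((89/18) * t + (1/3) * B_t).
Since sigma*B_t ~ Normal(0, sigma^2 t), E[exp(sigma*B_t)] = exp(sigma^2 t / 2); so E[X_t] = x_0 * exp((mu - sigma^2/2) t) * exp(sigma^2 t / 2) = x_0 * exp(mu t) = 4*exp(5*t)/5.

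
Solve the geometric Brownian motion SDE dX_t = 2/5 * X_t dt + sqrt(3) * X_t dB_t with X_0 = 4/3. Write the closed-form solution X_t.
X_t = 4/3 * exp((-11/10) * t + (sqrt(3)) * B_t)

For GBM dX = mu X dt + sigma X dB with X_0 = x_0, apply Itô to Y = log X: dY = (mu - sigma^2/2) dt + sigma dB, so Y_t = log(x_0) + (mu - sigma^2/2) t + sigma B_t and hence X_t = x_0 * exp((mu - sigma^2/2) t + sigma B_t).
With mu = 2/5, sigma = sqrt(3), x_0 = 4/3, this gives:
  X_t = 4/3 * exp((-11/10) * t + (sqrt(3)) * B_t).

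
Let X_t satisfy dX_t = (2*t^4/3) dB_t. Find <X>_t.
<X>_t = 4*t^9/81

For an Itô process dX_t = a(t) dt + b(t) dB_t, the quadratic variation is <X>_t = int_0^t b(s)^2 ds (the drift term does not contribute). Here b(s) = 2*s^4/3, so
  b(s)^2 = 4*s^8/9.
Integrating from 0 to t:
  <X>_t = int_0^t (4*s^8/9) ds = 4*t^9/81.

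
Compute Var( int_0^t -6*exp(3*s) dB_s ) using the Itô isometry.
Var = 6*exp(6*t) - 6

The Itô integral of a deterministic integrand f(s) has mean 0 because each increment f(s) * (B_{s+ds} - B_s) has mean 0. By the Itô isometry:
  Var( int_0^t f(s) dB_s ) = E[ (int_0^t f(s) dB_s)^2 ] = int_0^t f(s)^2 ds.
Here f(s) = -6*exp(3*s), so f(s)^2 = 36*exp(6*s). Integrate:
  int_0^t (36*exp(6*s)) ds = 6*exp(6*t) - 6.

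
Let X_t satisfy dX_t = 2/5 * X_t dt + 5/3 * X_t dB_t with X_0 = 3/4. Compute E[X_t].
E[X_t] = 3*exp(2*t/5)/4

For GBM dX = mu X dt + sigma X dB with X_0 = x_0, apply Itô to Y = log X: dY = (mu - sigma^2/2) dt + sigma dB, so Y_t = log(x_0) + (mu - sigma^2/2) t + sigma B_t and hence X_t = x_0 * exp((mu - sigma^2/2) t + sigma B_t).
With mu = 2/5, sigma = 5/3, x_0 = 3/4, this gives:
  X_t = 3/4 * exp((-89/90) * t + (5/3) * B_t).
Since sigma*B_t ~ Normal(0, sigma^2 t), E[exp(sigma*B_t)] = exp(sigma^2 t / 2); so E[X_t] = x_0 * exp((mu - sigma^2/2) t) * exp(sigma^2 t / 2) = x_0 * exp(mu t) = 3*exp(2*t/5)/4.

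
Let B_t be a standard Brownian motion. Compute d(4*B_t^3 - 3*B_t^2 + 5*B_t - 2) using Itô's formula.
d(4*B_t^3 - 3*B_t^2 + 5*B_t - 2) = (12*B_t - 3) dt + (12*B_t^2 - 6*B_t + 5) dB_t

Itô's formula for f(B_t) gives d f(B_t) = f'(B_t) dB_t + (1/2) f''(B_t) dt. Compute derivatives of f(x) = 4*x^3 - 3*x^2 + 5*x - 2:
  f'(x)  = 12*x^2 - 6*x + 5
  f''(x) = 24*x - 6
Substitute x = B_t and multiply the f'' term by 1/2:
  drift     = (1/2) * (24*x - 6) evaluated at B_t = 12*B_t - 3
  diffusion = (12*x^2 - 6*x + 5) evaluated at B_t = 12*B_t^2 - 6*B_t + 5
Therefore d(4*B_t^3 - 3*B_t^2 + 5*B_t - 2) = (12*B_t - 3) dt + (12*B_t^2 - 6*B_t + 5) dB_t.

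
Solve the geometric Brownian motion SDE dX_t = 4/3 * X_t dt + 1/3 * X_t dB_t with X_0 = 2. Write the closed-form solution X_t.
X_t = 2 * exp((23/18) * t + (1/3) * B_t)

For GBM dX = mu X dt + sigma X dB with X_0 = x_0, apply Itô to Y = log X: dY = (mu - sigma^2/2) dt + sigma dB, so Y_t = log(x_0) + (mu - sigma^2/2) t + sigma B_t and hence X_t = x_0 * exp((mu - sigma^2/2) t + sigma B_t).
With mu = 4/3, sigma = 1/3, x_0 = 2, this gives:
  X_t = 2 * exp((23/18) * t + (1/3) * B_t).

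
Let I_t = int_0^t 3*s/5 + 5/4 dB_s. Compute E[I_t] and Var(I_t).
E[I_t] = 0; Var(I_t) = t*(48*t^2 + 300*t + 625)/400

The Itô integral of a deterministic integrand f(s) has mean 0 because each increment f(s) * (B_{s+ds} - B_s) has mean 0. By the Itô isometry:
  Var( int_0^t f(s) dB_s ) = E[ (int_0^t f(s) dB_s)^2 ] = int_0^t f(s)^2 ds.
Here f(s) = 3*s/5 + 5/4, so f(s)^2 = (12*s + 25)^2/400. Integrate:
  int_0^t ((12*s + 25)^2/400) ds = t*(48*t^2 + 300*t + 625)/400.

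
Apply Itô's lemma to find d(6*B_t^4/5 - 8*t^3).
d(6*B_t^4/5 - 8*t^3) = (36*B_t^2/5 - 24*t^2) dt + (24*B_t^3/5) dB_t

Itô's formula for f(t, x): d f(t, B_t) = (f_t + (1/2) f_xx) dt + f_x dB_t. Compute partials of f(t, x) = -8*t^3 + 6*x^4/5:
  f_t(t,x)  = -24*t^2
  f_x(t,x)  = 24*x^3/5
  f_xx(t,x) = 72*x^2/5
Assemble drift = f_t + (1/2) f_xx = -24*t^2 + 36*x^2/5 and diffusion = f_x = 24*x^3/5. Substituting x = B_t:
  d(6*B_t^4/5 - 8*t^3) = (36*B_t^2/5 - 24*t^2) dt + (24*B_t^3/5) dB_t.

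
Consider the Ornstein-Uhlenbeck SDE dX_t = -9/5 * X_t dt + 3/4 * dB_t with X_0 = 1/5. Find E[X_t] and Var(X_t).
E[X_t] = exp(-9*t/5)/5; Var(X_t) = 5/32 - 5*exp(-18*t/5)/32

The OU SDE dX = -theta X dt + sigma dB admits the integrating factor exp(theta t): d(exp(theta t) X_t) = sigma exp(theta t) dB_t. Integrating from 0 to t:
  X_t = x_0 * exp(-theta t) + sigma * int_0^t exp(-theta (t-s)) dB_s.
The Itô integral has mean 0 and (by the Itô isometry) variance sigma^2 * int_0^t exp(-2 theta (t - s)) ds = sigma^2 * (1 - exp(-2 theta t)) / (2 theta).
With theta = 9/5, sigma = 3/4, x_0 = 1/5:
  E[X_t] = 1/5 * exp(-9/5 t) = exp(-9*t/5)/5
  Var(X_t) = (3/4)^2 * (1 - exp(-2*9/5 t)) / (2 * 9/5) = 5/32 - 5*exp(-18*t/5)/32.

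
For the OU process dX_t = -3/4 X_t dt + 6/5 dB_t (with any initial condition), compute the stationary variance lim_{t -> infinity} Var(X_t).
lim Var(X_t) = 24/25

The OU SDE dX = -theta X dt + sigma dB admits the integrating factor exp(theta t): d(exp(theta t) X_t) = sigma exp(theta t) dB_t. Integrating from 0 to t gives X_t = x_0 * exp(-theta t) + sigma * int_0^t exp(-theta (t-s)) dB_s for any initial x_0. The Itô integral has variance (by the Itô isometry) sigma^2 * int_0^t exp(-2 theta (t - s)) ds = sigma^2 * (1 - exp(-2 theta t)) / (2 theta), independent of x_0.
With theta = 3/4, sigma = 6/5:
  Var(X_t) = (6/5)^2 * (1 - exp(-2*3/4 t)) / (2 * 3/4) = 24/25 - 24*exp(-3*t/2)/25.
As t -> infinity, exp(-2*3/4 t) -> 0, so the stationary variance is sigma^2 / (2 theta) = 24/25.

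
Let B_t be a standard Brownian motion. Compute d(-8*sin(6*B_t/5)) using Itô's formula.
d(-8*sin(6*B_t/5)) = (144*sin(6*B_t/5)/25) dt + (-48*cos(6*B_t/5)/5) dB_t

Itô's formula for f(B_t) gives d f(B_t) = f'(B_t) dB_t + (1/2) f''(B_t) dt. Compute derivatives of f(x) = -8*sin(6*x/5):
  f'(x)  = -48*cos(6*x/5)/5
  f''(x) = 288*sin(6*x/5)/25
Substitute x = B_t and multiply the f'' term by 1/2:
  drift     = (1/2) * (288*sin(6*x/5)/25) evaluated at B_t = 144*sin(6*B_t/5)/25
  diffusion = (-48*cos(6*x/5)/5) evaluated at B_t = -48*cos(6*B_t/5)/5
Therefore d(-8*sin(6*B_t/5)) = (144*sin(6*B_t/5)/25) dt + (-48*cos(6*B_t/5)/5) dB_t.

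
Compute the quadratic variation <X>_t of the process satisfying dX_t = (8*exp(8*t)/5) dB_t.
<X>_t = 4*exp(16*t)/25 - 4/25

For an Itô process dX_t = a(t) dt + b(t) dB_t, the quadratic variation is <X>_t = int_0^t b(s)^2 ds (the drift term does not contribute). Here b(s) = 8*exp(8*s)/5, so
  b(s)^2 = 64*exp(16*s)/25.
Integrating from 0 to t:
  <X>_t = int_0^t (64*exp(16*s)/25) ds = 4*exp(16*t)/25 - 4/25.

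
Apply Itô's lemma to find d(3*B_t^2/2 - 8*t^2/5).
d(3*B_t^2/2 - 8*t^2/5) = (3/2 - 16*t/5) dt + (3*B_t) dB_t

Itô's formula for f(t, x): d f(t, B_t) = (f_t + (1/2) f_xx) dt + f_x dB_t. Compute partials of f(t, x) = -8*t^2/5 + 3*x^2/2:
  f_t(t,x)  = -16*t/5
  f_x(t,x)  = 3*x
  f_xx(t,x) = 3
Assemble drift = f_t + (1/2) f_xx = 3/2 - 16*t/5 and diffusion = f_x = 3*x. Substituting x = B_t:
  d(3*B_t^2/2 - 8*t^2/5) = (3/2 - 16*t/5) dt + (3*B_t) dB_t.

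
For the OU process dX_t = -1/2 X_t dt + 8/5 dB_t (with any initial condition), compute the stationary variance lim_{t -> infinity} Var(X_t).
lim Var(X_t) = 64/25

The OU SDE dX = -theta X dt + sigma dB admits the integrating factor exp(theta t): d(exp(theta t) X_t) = sigma exp(theta t) dB_t. Integrating from 0 to t gives X_t = x_0 * exp(-theta t) + sigma * int_0^t exp(-theta (t-s)) dB_s for any initial x_0. The Itô integral has variance (by the Itô isometry) sigma^2 * int_0^t exp(-2 theta (t - s)) ds = sigma^2 * (1 - exp(-2 theta t)) / (2 theta), independent of x_0.
With theta = 1/2, sigma = 8/5:
  Var(X_t) = (8/5)^2 * (1 - exp(-2*1/2 t)) / (2 * 1/2) = 64/25 - 64*exp(-t)/25.
As t -> infinity, exp(-2*1/2 t) -> 0, so the stationary variance is sigma^2 / (2 theta) = 64/25.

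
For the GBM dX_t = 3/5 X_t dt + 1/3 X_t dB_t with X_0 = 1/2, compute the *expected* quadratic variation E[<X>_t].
E[<X>_t] = 5*exp(59*t/45)/236 - 5/236

<X>_t = int_0^t ((1/3) * X_s)^2 ds. Taking expectation inside the integral: E[<X>_t] = (1/3)^2 * int_0^t E[X_s^2] ds. For GBM, E[X_s^2] = x_0^2 * exp((2 mu + sigma^2) s). Integrating:
  E[<X>_t] = (1/3)^2 * (1/2)^2 * (exp((2*(3/5) + (1/3)^2) t) - 1) / (2*(3/5) + (1/3)^2)
           = (1/3)^2 * (1/2)^2 * (exp((59/45) t) - 1) / (59/45) = 5*exp(59*t/45)/236 - 5/236.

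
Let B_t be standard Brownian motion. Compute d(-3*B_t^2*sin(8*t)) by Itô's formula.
d(-3*B_t^2*sin(8*t)) = (-24*B_t^2*cos(8*t) - 3*sin(8*t)) dt + (-6*B_t*sin(8*t)) dB_t

Itô's formula for f(t, x): d f(t, B_t) = (f_t + (1/2) f_xx) dt + f_x dB_t. Compute partials of f(t, x) = -3*x^2*sin(8*t):
  f_t(t,x)  = -24*x^2*cos(8*t)
  f_x(t,x)  = -6*x*sin(8*t)
  f_xx(t,x) = -6*sin(8*t)
Assemble drift = f_t + (1/2) f_xx = -24*x^2*cos(8*t) - 3*sin(8*t) and diffusion = f_x = -6*x*sin(8*t). Substituting x = B_t:
  d(-3*B_t^2*sin(8*t)) = (-24*B_t^2*cos(8*t) - 3*sin(8*t)) dt + (-6*B_t*sin(8*t)) dB_t.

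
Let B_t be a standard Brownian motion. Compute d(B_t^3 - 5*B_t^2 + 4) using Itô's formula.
d(B_t^3 - 5*B_t^2 + 4) = (3*B_t - 5) dt + (B_t*(3*B_t - 10)) dB_t

Itô's formula for f(B_t) gives d f(B_t) = f'(B_t) dB_t + (1/2) f''(B_t) dt. Compute derivatives of f(x) = x^3 - 5*x^2 + 4:
  f'(x)  = x*(3*x - 10)
  f''(x) = 6*x - 10
Substitute x = B_t and multiply the f'' term by 1/2:
  drift     = (1/2) * (6*x - 10) evaluated at B_t = 3*B_t - 5
  diffusion = (x*(3*x - 10)) evaluated at B_t = B_t*(3*B_t - 10)
Therefore d(B_t^3 - 5*B_t^2 + 4) = (3*B_t - 5) dt + (B_t*(3*B_t - 10)) dB_t.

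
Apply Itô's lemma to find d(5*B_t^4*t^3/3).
d(5*B_t^4*t^3/3) = (5*B_t^2*t^2*(B_t^2 + 2*t)) dt + (20*B_t^3*t^3/3) dB_t

Itô's formula for f(t, x): d f(t, B_t) = (f_t + (1/2) f_xx) dt + f_x dB_t. Compute partials of f(t, x) = 5*t^3*x^4/3:
  f_t(t,x)  = 5*t^2*x^4
  f_x(t,x)  = 20*t^3*x^3/3
  f_xx(t,x) = 20*t^3*x^2
Assemble drift = f_t + (1/2) f_xx = 5*t^2*x^2*(2*t + x^2) and diffusion = f_x = 20*t^3*x^3/3. Substituting x = B_t:
  d(5*B_t^4*t^3/3) = (5*B_t^2*t^2*(B_t^2 + 2*t)) dt + (20*B_t^3*t^3/3) dB_t.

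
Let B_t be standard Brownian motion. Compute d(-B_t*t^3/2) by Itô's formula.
d(-B_t*t^3/2) = (-3*B_t*t^2/2) dt + (-t^3/2) dB_t

Itô's formula for f(t, x): d f(t, B_t) = (f_t + (1/2) f_xx) dt + f_x dB_t. Compute partials of f(t, x) = -t^3*x/2:
  f_t(t,x)  = -3*t^2*x/2
  f_x(t,x)  = -t^3/2
  f_xx(t,x) = 0
Assemble drift = f_t + (1/2) f_xx = -3*t^2*x/2 and diffusion = f_x = -t^3/2. Substituting x = B_t:
  d(-B_t*t^3/2) = (-3*B_t*t^2/2) dt + (-t^3/2) dB_t.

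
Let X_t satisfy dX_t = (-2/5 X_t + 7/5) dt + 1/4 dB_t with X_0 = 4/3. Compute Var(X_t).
Var(X_t) = 5/64 - 5*exp(-4*t/5)/64

The variance V(t) = Var(X_t) satisfies V'(t) = 2 a V(t) + c^2 with V(0) = 0 (drift coefficient is linear in X, diffusion is constant). With a = -2/5, c = 1/4, the solution is
  V(t) = (c^2 / (2 a)) * (exp(2 a t) - 1)
       = ((1/4)^2 / (2*(-2/5))) * (exp((-4/5) t) - 1)
       = 5/64 - 5*exp(-4*t/5)/64.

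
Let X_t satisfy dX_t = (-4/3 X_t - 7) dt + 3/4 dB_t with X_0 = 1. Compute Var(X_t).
Var(X_t) = 27/128 - 27*exp(-8*t/3)/128

The variance V(t) = Var(X_t) satisfies V'(t) = 2 a V(t) + c^2 with V(0) = 0 (drift coefficient is linear in X, diffusion is constant). With a = -4/3, c = 3/4, the solution is
  V(t) = (c^2 / (2 a)) * (exp(2 a t) - 1)
       = ((3/4)^2 / (2*(-4/3))) * (exp((-8/3) t) - 1)
       = 27/128 - 27*exp(-8*t/3)/128.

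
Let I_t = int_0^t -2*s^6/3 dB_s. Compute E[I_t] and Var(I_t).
E[I_t] = 0; Var(I_t) = 4*t^13/117

The Itô integral of a deterministic integrand f(s) has mean 0 because each increment f(s) * (B_{s+ds} - B_s) has mean 0. By the Itô isometry:
  Var( int_0^t f(s) dB_s ) = E[ (int_0^t f(s) dB_s)^2 ] = int_0^t f(s)^2 ds.
Here f(s) = -2*s^6/3, so f(s)^2 = 4*s^12/9. Integrate:
  int_0^t (4*s^12/9) ds = 4*t^13/117.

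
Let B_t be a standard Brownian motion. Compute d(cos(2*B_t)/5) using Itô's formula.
d(cos(2*B_t)/5) = (-2*cos(2*B_t)/5) dt + (-2*sin(2*B_t)/5) dB_t

Itô's formula for f(B_t) gives d f(B_t) = f'(B_t) dB_t + (1/2) f''(B_t) dt. Compute derivatives of f(x) = cos(2*x)/5:
  f'(x)  = -2*sin(2*x)/5
  f''(x) = -4*cos(2*x)/5
Substitute x = B_t and multiply the f'' term by 1/2:
  drift     = (1/2) * (-4*cos(2*x)/5) evaluated at B_t = -2*cos(2*B_t)/5
  diffusion = (-2*sin(2*x)/5) evaluated at B_t = -2*sin(2*B_t)/5
Therefore d(cos(2*B_t)/5) = (-2*cos(2*B_t)/5) dt + (-2*sin(2*B_t)/5) dB_t.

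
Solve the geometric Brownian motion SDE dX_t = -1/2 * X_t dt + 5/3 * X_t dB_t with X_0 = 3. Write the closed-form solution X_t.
X_t = 3 * exp((-17/9) * t + (5/3) * B_t)

For GBM dX = mu X dt + sigma X dB with X_0 = x_0, apply Itô to Y = log X: dY = (mu - sigma^2/2) dt + sigma dB, so Y_t = log(x_0) + (mu - sigma^2/2) t + sigma B_t and hence X_t = x_0 * exp((mu - sigma^2/2) t + sigma B_t).
With mu = -1/2, sigma = 5/3, x_0 = 3, this gives:
  X_t = 3 * exp((-17/9) * t + (5/3) * B_t).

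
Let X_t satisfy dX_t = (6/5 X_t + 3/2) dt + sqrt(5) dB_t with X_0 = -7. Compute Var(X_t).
Var(X_t) = 25*exp(12*t/5)/12 - 25/12

The variance V(t) = Var(X_t) satisfies V'(t) = 2 a V(t) + c^2 with V(0) = 0 (drift coefficient is linear in X, diffusion is constant). With a = 6/5, c = sqrt(5), the solution is
  V(t) = (c^2 / (2 a)) * (exp(2 a t) - 1)
       = (sqrt(5)^2 / (2*(6/5))) * (exp((12/5) t) - 1)
       = 25*exp(12*t/5)/12 - 25/12.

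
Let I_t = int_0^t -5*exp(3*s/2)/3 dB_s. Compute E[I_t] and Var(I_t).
E[I_t] = 0; Var(I_t) = 25*exp(3*t)/27 - 25/27

The Itô integral of a deterministic integrand f(s) has mean 0 because each increment f(s) * (B_{s+ds} - B_s) has mean 0. By the Itô isometry:
  Var( int_0^t f(s) dB_s ) = E[ (int_0^t f(s) dB_s)^2 ] = int_0^t f(s)^2 ds.
Here f(s) = -5*exp(3*s/2)/3, so f(s)^2 = 25*exp(3*s)/9. Integrate:
  int_0^t (25*exp(3*s)/9) ds = 25*exp(3*t)/27 - 25/27.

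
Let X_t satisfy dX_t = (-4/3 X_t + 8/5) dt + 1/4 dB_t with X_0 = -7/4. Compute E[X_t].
E[X_t] = 6/5 - 59*exp(-4*t/3)/20

Taking expectations and using E[dB_t] = 0, the mean m(t) = E[X_t] satisfies the ODE m'(t) = a m(t) + b with m(0) = x_0. With a = -4/3, b = 8/5, x_0 = -7/4, the solution is
  m(t) = x_0 * exp(a t) + (b/a) * (exp(a t) - 1)
       = (-7/4) * exp((-4/3) t) + ((8/5)/(-4/3)) * (exp((-4/3) t) - 1)
       = 6/5 - 59*exp(-4*t/3)/20.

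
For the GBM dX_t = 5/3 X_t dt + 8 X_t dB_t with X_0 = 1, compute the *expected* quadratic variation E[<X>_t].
E[<X>_t] = 96*exp(202*t/3)/101 - 96/101

<X>_t = int_0^t (8 * X_s)^2 ds. Taking expectation inside the integral: E[<X>_t] = 8^2 * int_0^t E[X_s^2] ds. For GBM, E[X_s^2] = x_0^2 * exp((2 mu + sigma^2) s). Integrating:
  E[<X>_t] = 8^2 * 1^2 * (exp((2*(5/3) + 8^2) t) - 1) / (2*(5/3) + 8^2)
           = 8^2 * 1^2 * (exp((202/3) t) - 1) / (202/3) = 96*exp(202*t/3)/101 - 96/101.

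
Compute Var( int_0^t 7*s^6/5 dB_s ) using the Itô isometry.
Var = 49*t^13/325

The Itô integral of a deterministic integrand f(s) has mean 0 because each increment f(s) * (B_{s+ds} - B_s) has mean 0. By the Itô isometry:
  Var( int_0^t f(s) dB_s ) = E[ (int_0^t f(s) dB_s)^2 ] = int_0^t f(s)^2 ds.
Here f(s) = 7*s^6/5, so f(s)^2 = 49*s^12/25. Integrate:
  int_0^t (49*s^12/25) ds = 49*t^13/325.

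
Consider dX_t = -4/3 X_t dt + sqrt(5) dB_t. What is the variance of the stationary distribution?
lim Var(X_t) = 15/8

The OU SDE dX = -theta X dt + sigma dB admits the integrating factor exp(theta t): d(exp(theta t) X_t) = sigma exp(theta t) dB_t. Integrating from 0 to t gives X_t = x_0 * exp(-theta t) + sigma * int_0^t exp(-theta (t-s)) dB_s for any initial x_0. The Itô integral has variance (by the Itô isometry) sigma^2 * int_0^t exp(-2 theta (t - s)) ds = sigma^2 * (1 - exp(-2 theta t)) / (2 theta), independent of x_0.
With theta = 4/3, sigma = sqrt(5):
  Var(X_t) = (sqrt(5))^2 * (1 - exp(-2*4/3 t)) / (2 * 4/3) = 15/8 - 15*exp(-8*t/3)/8.
As t -> infinity, exp(-2*4/3 t) -> 0, so the stationary variance is sigma^2 / (2 theta) = 15/8.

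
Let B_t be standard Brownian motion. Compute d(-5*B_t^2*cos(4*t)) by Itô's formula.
d(-5*B_t^2*cos(4*t)) = (20*B_t^2*sin(4*t) - 5*cos(4*t)) dt + (-10*B_t*cos(4*t)) dB_t

Itô's formula for f(t, x): d f(t, B_t) = (f_t + (1/2) f_xx) dt + f_x dB_t. Compute partials of f(t, x) = -5*x^2*cos(4*t):
  f_t(t,x)  = 20*x^2*sin(4*t)
  f_x(t,x)  = -10*x*cos(4*t)
  f_xx(t,x) = -10*cos(4*t)
Assemble drift = f_t + (1/2) f_xx = 20*x^2*sin(4*t) - 5*cos(4*t) and diffusion = f_x = -10*x*cos(4*t). Substituting x = B_t:
  d(-5*B_t^2*cos(4*t)) = (20*B_t^2*sin(4*t) - 5*cos(4*t)) dt + (-10*B_t*cos(4*t)) dB_t.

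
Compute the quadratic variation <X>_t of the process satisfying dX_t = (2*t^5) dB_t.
<X>_t = 4*t^11/11

For an Itô process dX_t = a(t) dt + b(t) dB_t, the quadratic variation is <X>_t = int_0^t b(s)^2 ds (the drift term does not contribute). Here b(s) = 2*s^5, so
  b(s)^2 = 4*s^10.
Integrating from 0 to t:
  <X>_t = int_0^t (4*s^10) ds = 4*t^11/11.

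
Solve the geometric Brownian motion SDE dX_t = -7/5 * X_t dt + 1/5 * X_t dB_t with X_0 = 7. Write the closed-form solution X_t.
X_t = 7 * exp((-71/50) * t + (1/5) * B_t)

For GBM dX = mu X dt + sigma X dB with X_0 = x_0, apply Itô to Y = log X: dY = (mu - sigma^2/2) dt + sigma dB, so Y_t = log(x_0) + (mu - sigma^2/2) t + sigma B_t and hence X_t = x_0 * exp((mu - sigma^2/2) t + sigma B_t).
With mu = -7/5, sigma = 1/5, x_0 = 7, this gives:
  X_t = 7 * exp((-71/50) * t + (1/5) * B_t).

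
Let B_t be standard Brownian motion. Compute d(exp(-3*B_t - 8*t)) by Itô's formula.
d(exp(-3*B_t - 8*t)) = (-7*exp(-3*B_t - 8*t)/2) dt + (-3*exp(-3*B_t - 8*t)) dB_t

Itô's formula for f(t, x): d f(t, B_t) = (f_t + (1/2) f_xx) dt + f_x dB_t. Compute partials of f(t, x) = exp(-8*t - 3*x):
  f_t(t,x)  = -8*exp(-8*t - 3*x)
  f_x(t,x)  = -3*exp(-8*t - 3*x)
  f_xx(t,x) = 9*exp(-8*t - 3*x)
Assemble drift = f_t + (1/2) f_xx = -7*exp(-8*t - 3*x)/2 and diffusion = f_x = -3*exp(-8*t - 3*x). Substituting x = B_t:
  d(exp(-3*B_t - 8*t)) = (-7*exp(-3*B_t - 8*t)/2) dt + (-3*exp(-3*B_t - 8*t)) dB_t.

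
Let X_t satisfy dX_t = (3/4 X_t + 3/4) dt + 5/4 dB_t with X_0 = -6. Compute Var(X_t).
Var(X_t) = 25*exp(3*t/2)/24 - 25/24

The variance V(t) = Var(X_t) satisfies V'(t) = 2 a V(t) + c^2 with V(0) = 0 (drift coefficient is linear in X, diffusion is constant). With a = 3/4, c = 5/4, the solution is
  V(t) = (c^2 / (2 a)) * (exp(2 a t) - 1)
       = ((5/4)^2 / (2*(3/4))) * (exp((3/2) t) - 1)
       = 25*exp(3*t/2)/24 - 25/24.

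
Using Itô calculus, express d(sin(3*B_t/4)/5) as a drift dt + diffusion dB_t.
d(sin(3*B_t/4)/5) = (-9*sin(3*B_t/4)/160) dt + (3*cos(3*B_t/4)/20) dB_t

Itô's formula for f(B_t) gives d f(B_t) = f'(B_t) dB_t + (1/2) f''(B_t) dt. Compute derivatives of f(x) = sin(3*x/4)/5:
  f'(x)  = 3*cos(3*x/4)/20
  f''(x) = -9*sin(3*x/4)/80
Substitute x = B_t and multiply the f'' term by 1/2:
  drift     = (1/2) * (-9*sin(3*x/4)/80) evaluated at B_t = -9*sin(3*B_t/4)/160
  diffusion = (3*cos(3*x/4)/20) evaluated at B_t = 3*cos(3*B_t/4)/20
Therefore d(sin(3*B_t/4)/5) = (-9*sin(3*B_t/4)/160) dt + (3*cos(3*B_t/4)/20) dB_t.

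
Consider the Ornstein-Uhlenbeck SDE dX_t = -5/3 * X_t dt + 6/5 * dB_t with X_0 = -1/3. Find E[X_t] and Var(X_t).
E[X_t] = -exp(-5*t/3)/3; Var(X_t) = 54/125 - 54*exp(-10*t/3)/125

The OU SDE dX = -theta X dt + sigma dB admits the integrating factor exp(theta t): d(exp(theta t) X_t) = sigma exp(theta t) dB_t. Integrating from 0 to t:
  X_t = x_0 * exp(-theta t) + sigma * int_0^t exp(-theta (t-s)) dB_s.
The Itô integral has mean 0 and (by the Itô isometry) variance sigma^2 * int_0^t exp(-2 theta (t - s)) ds = sigma^2 * (1 - exp(-2 theta t)) / (2 theta).
With theta = 5/3, sigma = 6/5, x_0 = -1/3:
  E[X_t] = -1/3 * exp(-5/3 t) = -exp(-5*t/3)/3
  Var(X_t) = (6/5)^2 * (1 - exp(-2*5/3 t)) / (2 * 5/3) = 54/125 - 54*exp(-10*t/3)/125.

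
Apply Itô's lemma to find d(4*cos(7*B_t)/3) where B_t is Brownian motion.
d(4*cos(7*B_t)/3) = (-98*cos(7*B_t)/3) dt + (-28*sin(7*B_t)/3) dB_t

Itô's formula for f(B_t) gives d f(B_t) = f'(B_t) dB_t + (1/2) f''(B_t) dt. Compute derivatives of f(x) = 4*cos(7*x)/3:
  f'(x)  = -28*sin(7*x)/3
  f''(x) = -196*cos(7*x)/3
Substitute x = B_t and multiply the f'' term by 1/2:
  drift     = (1/2) * (-196*cos(7*x)/3) evaluated at B_t = -98*cos(7*B_t)/3
  diffusion = (-28*sin(7*x)/3) evaluated at B_t = -28*sin(7*B_t)/3
Therefore d(4*cos(7*B_t)/3) = (-98*cos(7*B_t)/3) dt + (-28*sin(7*B_t)/3) dB_t.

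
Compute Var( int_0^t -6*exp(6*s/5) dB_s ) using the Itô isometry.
Var = 15*exp(12*t/5) - 15

The Itô integral of a deterministic integrand f(s) has mean 0 because each increment f(s) * (B_{s+ds} - B_s) has mean 0. By the Itô isometry:
  Var( int_0^t f(s) dB_s ) = E[ (int_0^t f(s) dB_s)^2 ] = int_0^t f(s)^2 ds.
Here f(s) = -6*exp(6*s/5), so f(s)^2 = 36*exp(12*s/5). Integrate:
  int_0^t (36*exp(12*s/5)) ds = 15*exp(12*t/5) - 15.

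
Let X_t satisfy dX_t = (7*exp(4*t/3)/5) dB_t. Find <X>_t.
<X>_t = 147*exp(8*t/3)/200 - 147/200

For an Itô process dX_t = a(t) dt + b(t) dB_t, the quadratic variation is <X>_t = int_0^t b(s)^2 ds (the drift term does not contribute). Here b(s) = 7*exp(4*s/3)/5, so
  b(s)^2 = 49*exp(8*s/3)/25.
Integrating from 0 to t:
  <X>_t = int_0^t (49*exp(8*s/3)/25) ds = 147*exp(8*t/3)/200 - 147/200.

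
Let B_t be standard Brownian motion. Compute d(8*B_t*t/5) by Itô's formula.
d(8*B_t*t/5) = (8*B_t/5) dt + (8*t/5) dB_t

Itô's formula for f(t, x): d f(t, B_t) = (f_t + (1/2) f_xx) dt + f_x dB_t. Compute partials of f(t, x) = 8*t*x/5:
  f_t(t,x)  = 8*x/5
  f_x(t,x)  = 8*t/5
  f_xx(t,x) = 0
Assemble drift = f_t + (1/2) f_xx = 8*x/5 and diffusion = f_x = 8*t/5. Substituting x = B_t:
  d(8*B_t*t/5) = (8*B_t/5) dt + (8*t/5) dB_t.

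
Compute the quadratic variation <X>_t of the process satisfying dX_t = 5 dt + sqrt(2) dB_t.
<X>_t = 2*t

For an Itô process dX_t = a(t) dt + b(t) dB_t, the quadratic variation is <X>_t = int_0^t b(s)^2 ds (the drift term does not contribute). Here b(s) = sqrt(2), so
  b(s)^2 = 2.
Integrating from 0 to t:
  <X>_t = int_0^t (2) ds = 2*t.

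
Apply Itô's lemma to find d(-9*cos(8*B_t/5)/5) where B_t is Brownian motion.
d(-9*cos(8*B_t/5)/5) = (288*cos(8*B_t/5)/125) dt + (72*sin(8*B_t/5)/25) dB_t

Itô's formula for f(B_t) gives d f(B_t) = f'(B_t) dB_t + (1/2) f''(B_t) dt. Compute derivatives of f(x) = -9*cos(8*x/5)/5:
  f'(x)  = 72*sin(8*x/5)/25
  f''(x) = 576*cos(8*x/5)/125
Substitute x = B_t and multiply the f'' term by 1/2:
  drift     = (1/2) * (576*cos(8*x/5)/125) evaluated at B_t = 288*cos(8*B_t/5)/125
  diffusion = (72*sin(8*x/5)/25) evaluated at B_t = 72*sin(8*B_t/5)/25
Therefore d(-9*cos(8*B_t/5)/5) = (288*cos(8*B_t/5)/125) dt + (72*sin(8*B_t/5)/25) dB_t.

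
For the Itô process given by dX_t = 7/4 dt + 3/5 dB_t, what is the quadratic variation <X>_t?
<X>_t = 9*t/25

For an Itô process dX_t = a(t) dt + b(t) dB_t, the quadratic variation is <X>_t = int_0^t b(s)^2 ds (the drift term does not contribute). Here b(s) = 3/5, so
  b(s)^2 = 9/25.
Integrating from 0 to t:
  <X>_t = int_0^t (9/25) ds = 9*t/25.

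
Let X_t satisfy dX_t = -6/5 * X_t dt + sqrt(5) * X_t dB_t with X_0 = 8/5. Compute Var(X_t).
Var(X_t) = (64*exp(5*t) - 64)*exp(-12*t/5)/25

For GBM dX = mu X dt + sigma X dB with X_0 = x_0, apply Itô to Y = log X: dY = (mu - sigma^2/2) dt + sigma dB, so Y_t = log(x_0) + (mu - sigma^2/2) t + sigma B_t and hence X_t = x_0 * exp((mu - sigma^2/2) t + sigma B_t).
With mu = -6/5, sigma = sqrt(5), x_0 = 8/5, this gives:
  X_t = 8/5 * exp((-37/10) * t + (sqrt(5)) * B_t).
Since sigma*B_t ~ Normal(0, sigma^2 t), E[exp(sigma*B_t)] = exp(sigma^2 t / 2); so E[X_t] = x_0 * exp((mu - sigma^2/2) t) * exp(sigma^2 t / 2) = x_0 * exp(mu t) = 8*exp(-6*t/5)/5.
Var(X_t) = E[X_t^2] - (E[X_t])^2 = x_0^2 * exp(2 mu t) * (exp(sigma^2 t) - 1) = (64*exp(5*t) - 64)*exp(-12*t/5)/25.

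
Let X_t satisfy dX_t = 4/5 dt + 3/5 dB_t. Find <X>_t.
<X>_t = 9*t/25

For an Itô process dX_t = a(t) dt + b(t) dB_t, the quadratic variation is <X>_t = int_0^t b(s)^2 ds (the drift term does not contribute). Here b(s) = 3/5, so
  b(s)^2 = 9/25.
Integrating from 0 to t:
  <X>_t = int_0^t (9/25) ds = 9*t/25.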